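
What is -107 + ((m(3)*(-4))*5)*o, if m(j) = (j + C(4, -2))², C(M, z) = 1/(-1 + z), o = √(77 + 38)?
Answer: -107 - 1280*√115/9 ≈ -1632.2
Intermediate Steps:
o = √115 ≈ 10.724
m(j) = (-⅓ + j)² (m(j) = (j + 1/(-1 - 2))² = (j + 1/(-3))² = (j - ⅓)² = (-⅓ + j)²)
-107 + ((m(3)*(-4))*5)*o = -107 + ((((-1 + 3*3)²/9)*(-4))*5)*√115 = -107 + ((((-1 + 9)²/9)*(-4))*5)*√115 = -107 + ((((⅑)*8²)*(-4))*5)*√115 = -107 + ((((⅑)*64)*(-4))*5)*√115 = -107 + (((64/9)*(-4))*5)*√115 = -107 + (-256/9*5)*√115 = -107 - 1280*√115/9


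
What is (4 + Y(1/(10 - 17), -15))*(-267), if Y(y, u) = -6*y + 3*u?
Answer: 75027/7 ≈ 10718.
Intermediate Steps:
(4 + Y(1/(10 - 17), -15))*(-267) = (4 + (-6/(10 - 17) + 3*(-15)))*(-267) = (4 + (-6/(-7) - 45))*(-267) = (4 + (-6*(-1/7) - 45))*(-267) = (4 + (6/7 - 45))*(-267) = (4 - 309/7)*(-267) = -281/7*(-267) = 75027/7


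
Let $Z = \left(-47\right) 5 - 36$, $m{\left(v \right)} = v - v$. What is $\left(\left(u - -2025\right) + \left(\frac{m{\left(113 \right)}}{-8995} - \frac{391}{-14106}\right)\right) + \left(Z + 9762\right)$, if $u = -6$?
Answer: $\frac{162360451}{14106} \approx 11510.0$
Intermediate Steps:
$m{\left(v \right)} = 0$
$Z = -271$ ($Z = -235 - 36 = -271$)
$\left(\left(u - -2025\right) + \left(\frac{m{\left(113 \right)}}{-8995} - \frac{391}{-14106}\right)\right) + \left(Z + 9762\right) = \left(\left(-6 - -2025\right) + \left(\frac{0}{-8995} - \frac{391}{-14106}\right)\right) + \left(-271 + 9762\right) = \left(\left(-6 + 2025\right) + \left(0 \left(- \frac{1}{8995}\right) - - \frac{391}{14106}\right)\right) + 9491 = \left(2019 + \left(0 + \frac{391}{14106}\right)\right) + 9491 = \left(2019 + \frac{391}{14106}\right) + 9491 = \frac{28480405}{14106} + 9491 = \frac{162360451}{14106}$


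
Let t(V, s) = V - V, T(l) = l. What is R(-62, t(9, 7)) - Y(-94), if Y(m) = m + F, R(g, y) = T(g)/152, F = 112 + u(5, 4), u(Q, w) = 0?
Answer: -1399/76 ≈ -18.408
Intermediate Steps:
t(V, s) = 0
F = 112 (F = 112 + 0 = 112)
R(g, y) = g/152
Y(m) = 112 + m (Y(m) = m + 112 = 112 + m)
R(-62, t(9, 7)) - Y(-94) = (1/152)*(-62) - (112 - 94) = -31/76 - 1*18 = -31/76 - 18 = -1399/76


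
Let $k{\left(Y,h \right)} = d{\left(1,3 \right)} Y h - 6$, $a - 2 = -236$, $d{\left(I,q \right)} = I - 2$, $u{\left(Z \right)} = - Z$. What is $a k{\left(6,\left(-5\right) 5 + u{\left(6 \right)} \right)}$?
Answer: $-42120$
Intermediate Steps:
$d{\left(I,q \right)} = -2 + I$
$a = -234$ ($a = 2 - 236 = -234$)
$k{\left(Y,h \right)} = -6 - Y h$ ($k{\left(Y,h \right)} = \left(-2 + 1\right) Y h - 6 = - Y h - 6 = -6 - Y h$)
$a k{\left(6,\left(-5\right) 5 + u{\left(6 \right)} \right)} = - 234 \left(-6 - 6 \left(\left(-5\right) 5 - 6\right)\right) = - 234 \left(-6 - 6 \left(-25 - 6\right)\right) = - 234 \left(-6 - 6 \left(-31\right)\right) = - 234 \left(-6 + 186\right) = \left(-234\right) 180 = -42120$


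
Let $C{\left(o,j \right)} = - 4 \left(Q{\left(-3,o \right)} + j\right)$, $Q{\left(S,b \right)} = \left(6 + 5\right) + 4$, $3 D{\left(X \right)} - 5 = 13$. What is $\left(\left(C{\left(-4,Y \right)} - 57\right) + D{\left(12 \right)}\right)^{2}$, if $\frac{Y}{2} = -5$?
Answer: $5041$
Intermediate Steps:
$Y = -10$ ($Y = 2 \left(-5\right) = -10$)
$D{\left(X \right)} = 6$ ($D{\left(X \right)} = \frac{5}{3} + \frac{1}{3} \cdot 13 = \frac{5}{3} + \frac{13}{3} = 6$)
$Q{\left(S,b \right)} = 15$ ($Q{\left(S,b \right)} = 11 + 4 = 15$)
$C{\left(o,j \right)} = -60 - 4 j$ ($C{\left(o,j \right)} = - 4 \left(15 + j\right) = -60 - 4 j$)
$\left(\left(C{\left(-4,Y \right)} - 57\right) + D{\left(12 \right)}\right)^{2} = \left(\left(\left(-60 - -40\right) - 57\right) + 6\right)^{2} = \left(\left(\left(-60 + 40\right) - 57\right) + 6\right)^{2} = \left(\left(-20 - 57\right) + 6\right)^{2} = \left(-77 + 6\right)^{2} = \left(-71\right)^{2} = 5041$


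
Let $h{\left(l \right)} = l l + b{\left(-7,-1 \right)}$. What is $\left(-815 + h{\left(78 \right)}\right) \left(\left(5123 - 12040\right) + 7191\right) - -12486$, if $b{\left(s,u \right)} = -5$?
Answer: $1454822$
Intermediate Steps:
$h{\left(l \right)} = -5 + l^{2}$ ($h{\left(l \right)} = l l - 5 = l^{2} - 5 = -5 + l^{2}$)
$\left(-815 + h{\left(78 \right)}\right) \left(\left(5123 - 12040\right) + 7191\right) - -12486 = \left(-815 - \left(5 - 78^{2}\right)\right) \left(\left(5123 - 12040\right) + 7191\right) - -12486 = \left(-815 + \left(-5 + 6084\right)\right) \left(\left(5123 - 12040\right) + 7191\right) + 12486 = \left(-815 + 6079\right) \left(-6917 + 7191\right) + 12486 = 5264 \cdot 274 + 12486 = 1442336 + 12486 = 1454822$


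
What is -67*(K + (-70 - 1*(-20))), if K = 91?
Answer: -2747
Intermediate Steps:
-67*(K + (-70 - 1*(-20))) = -67*(91 + (-70 - 1*(-20))) = -67*(91 + (-70 + 20)) = -67*(91 - 50) = -67*41 = -2747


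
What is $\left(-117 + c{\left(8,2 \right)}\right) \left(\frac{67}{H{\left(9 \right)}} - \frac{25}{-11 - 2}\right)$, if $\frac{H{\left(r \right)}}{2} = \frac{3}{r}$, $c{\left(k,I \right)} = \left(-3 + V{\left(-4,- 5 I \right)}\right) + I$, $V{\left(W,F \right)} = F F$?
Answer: $- \frac{23967}{13} \approx -1843.6$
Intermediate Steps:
$V{\left(W,F \right)} = F^{2}$
$c{\left(k,I \right)} = -3 + I + 25 I^{2}$ ($c{\left(k,I \right)} = \left(-3 + \left(- 5 I\right)^{2}\right) + I = \left(-3 + 25 I^{2}\right) + I = -3 + I + 25 I^{2}$)
$H{\left(r \right)} = \frac{6}{r}$ ($H{\left(r \right)} = 2 \frac{3}{r} = \frac{6}{r}$)
$\left(-117 + c{\left(8,2 \right)}\right) \left(\frac{67}{H{\left(9 \right)}} - \frac{25}{-11 - 2}\right) = \left(-117 + \left(-3 + 2 + 25 \cdot 2^{2}\right)\right) \left(\frac{67}{6 \cdot \frac{1}{9}} - \frac{25}{-11 - 2}\right) = \left(-117 + \left(-3 + 2 + 25 \cdot 4\right)\right) \left(\frac{67}{6 \cdot \frac{1}{9}} - \frac{25}{-13}\right) = \left(-117 + \left(-3 + 2 + 100\right)\right) \left(\frac{67}{\frac{2}{3}} - - \frac{25}{13}\right) = \left(-117 + 99\right) \left(67 \cdot \frac{3}{2} + \frac{25}{13}\right) = - 18 \left(\frac{201}{2} + \frac{25}{13}\right) = \left(-18\right) \frac{2663}{26} = - \frac{23967}{13}$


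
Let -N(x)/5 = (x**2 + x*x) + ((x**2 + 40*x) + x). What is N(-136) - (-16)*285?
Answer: -245000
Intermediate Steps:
N(x) = -205*x - 15*x**2 (N(x) = -5*((x**2 + x*x) + ((x**2 + 40*x) + x)) = -5*((x**2 + x**2) + (x**2 + 41*x)) = -5*(2*x**2 + (x**2 + 41*x)) = -5*(3*x**2 + 41*x) = -205*x - 15*x**2)
N(-136) - (-16)*285 = -5*(-136)*(41 + 3*(-136)) - (-16)*285 = -5*(-136)*(41 - 408) - 1*(-4560) = -5*(-136)*(-367) + 4560 = -249560 + 4560 = -245000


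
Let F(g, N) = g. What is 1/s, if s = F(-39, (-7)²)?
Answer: -1/39 ≈ -0.025641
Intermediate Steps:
s = -39
1/s = 1/(-39) = -1/39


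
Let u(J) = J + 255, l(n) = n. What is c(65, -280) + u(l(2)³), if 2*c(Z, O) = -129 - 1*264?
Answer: 133/2 ≈ 66.500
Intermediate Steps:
c(Z, O) = -393/2 (c(Z, O) = (-129 - 1*264)/2 = (-129 - 264)/2 = (½)*(-393) = -393/2)
u(J) = 255 + J
c(65, -280) + u(l(2)³) = -393/2 + (255 + 2³) = -393/2 + (255 + 8) = -393/2 + 263 = 133/2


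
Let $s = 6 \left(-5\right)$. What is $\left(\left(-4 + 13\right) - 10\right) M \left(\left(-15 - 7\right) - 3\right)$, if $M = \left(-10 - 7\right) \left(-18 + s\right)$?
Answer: $20400$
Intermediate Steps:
$s = -30$
$M = 816$ ($M = \left(-10 - 7\right) \left(-18 - 30\right) = \left(-17\right) \left(-48\right) = 816$)
$\left(\left(-4 + 13\right) - 10\right) M \left(\left(-15 - 7\right) - 3\right) = \left(\left(-4 + 13\right) - 10\right) 816 \left(\left(-15 - 7\right) - 3\right) = \left(9 - 10\right) 816 \left(-22 - 3\right) = \left(-1\right) 816 \left(-25\right) = \left(-816\right) \left(-25\right) = 20400$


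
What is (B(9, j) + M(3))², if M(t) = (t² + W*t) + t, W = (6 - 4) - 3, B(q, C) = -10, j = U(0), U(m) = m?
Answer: 1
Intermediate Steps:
j = 0
W = -1 (W = 2 - 3 = -1)
M(t) = t² (M(t) = (t² - t) + t = t²)
(B(9, j) + M(3))² = (-10 + 3²)² = (-10 + 9)² = (-1)² = 1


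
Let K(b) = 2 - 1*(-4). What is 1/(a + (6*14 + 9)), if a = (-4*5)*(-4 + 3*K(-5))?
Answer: -1/187 ≈ -0.0053476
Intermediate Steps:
K(b) = 6 (K(b) = 2 + 4 = 6)
a = -280 (a = (-4*5)*(-4 + 3*6) = -20*(-4 + 18) = -20*14 = -280)
1/(a + (6*14 + 9)) = 1/(-280 + (6*14 + 9)) = 1/(-280 + (84 + 9)) = 1/(-280 + 93) = 1/(-187) = -1/187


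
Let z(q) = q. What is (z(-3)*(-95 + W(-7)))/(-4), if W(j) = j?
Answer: -153/2 ≈ -76.500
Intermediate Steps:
(z(-3)*(-95 + W(-7)))/(-4) = (-3*(-95 - 7))/(-4) = -(-3)*(-102)/4 = -1/4*306 = -153/2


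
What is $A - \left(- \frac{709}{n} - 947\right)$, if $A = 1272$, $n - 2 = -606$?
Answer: $\frac{1339567}{604} \approx 2217.8$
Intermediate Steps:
$n = -604$ ($n = 2 - 606 = -604$)
$A - \left(- \frac{709}{n} - 947\right) = 1272 - \left(- \frac{709}{-604} - 947\right) = 1272 - \left(\left(-709\right) \left(- \frac{1}{604}\right) - 947\right) = 1272 - \left(\frac{709}{604} - 947\right) = 1272 - - \frac{571279}{604} = 1272 + \frac{571279}{604} = \frac{1339567}{604}$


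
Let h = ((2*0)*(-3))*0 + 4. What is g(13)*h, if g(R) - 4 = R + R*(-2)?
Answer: -36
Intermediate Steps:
g(R) = 4 - R (g(R) = 4 + (R + R*(-2)) = 4 + (R - 2*R) = 4 - R)
h = 4 (h = (0*(-3))*0 + 4 = 0*0 + 4 = 0 + 4 = 4)
g(13)*h = (4 - 1*13)*4 = (4 - 13)*4 = -9*4 = -36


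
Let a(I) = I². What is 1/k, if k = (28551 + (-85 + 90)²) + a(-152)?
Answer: 1/51680 ≈ 1.9350e-5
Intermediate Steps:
k = 51680 (k = (28551 + (-85 + 90)²) + (-152)² = (28551 + 5²) + 23104 = (28551 + 25) + 23104 = 28576 + 23104 = 51680)
1/k = 1/51680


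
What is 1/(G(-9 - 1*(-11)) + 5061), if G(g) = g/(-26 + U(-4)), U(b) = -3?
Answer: 29/146767 ≈ 0.00019759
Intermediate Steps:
G(g) = -g/29 (G(g) = g/(-26 - 3) = g/(-29) = -g/29)
1/(G(-9 - 1*(-11)) + 5061) = 1/(-(-9 - 1*(-11))/29 + 5061) = 1/(-(-9 + 11)/29 + 5061) = 1/(-1/29*2 + 5061) = 1/(-2/29 + 5061) = 1/(146767/29) = 29/146767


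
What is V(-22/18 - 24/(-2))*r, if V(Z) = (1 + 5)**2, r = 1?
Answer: 36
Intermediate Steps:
V(Z) = 36 (V(Z) = 6**2 = 36)
V(-22/18 - 24/(-2))*r = 36*1 = 36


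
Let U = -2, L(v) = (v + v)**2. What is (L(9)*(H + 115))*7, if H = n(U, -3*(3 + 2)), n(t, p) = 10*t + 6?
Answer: 229068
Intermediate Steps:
L(v) = 4*v**2 (L(v) = (2*v)**2 = 4*v**2)
n(t, p) = 6 + 10*t
H = -14 (H = 6 + 10*(-2) = 6 - 20 = -14)
(L(9)*(H + 115))*7 = ((4*9**2)*(-14 + 115))*7 = ((4*81)*101)*7 = (324*101)*7 = 32724*7 = 229068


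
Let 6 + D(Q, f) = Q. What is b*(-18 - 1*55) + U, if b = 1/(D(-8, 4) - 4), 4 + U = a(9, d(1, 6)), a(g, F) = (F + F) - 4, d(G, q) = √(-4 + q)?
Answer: -71/18 + 2*√2 ≈ -1.1160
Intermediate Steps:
D(Q, f) = -6 + Q
a(g, F) = -4 + 2*F (a(g, F) = 2*F - 4 = -4 + 2*F)
U = -8 + 2*√2 (U = -4 + (-4 + 2*√(-4 + 6)) = -4 + (-4 + 2*√2) = -8 + 2*√2 ≈ -5.1716)
b = -1/18 (b = 1/((-6 - 8) - 4) = 1/(-14 - 4) = 1/(-18) = -1/18 ≈ -0.055556)
b*(-18 - 1*55) + U = -(-18 - 1*55)/18 + (-8 + 2*√2) = -(-18 - 55)/18 + (-8 + 2*√2) = -1/18*(-73) + (-8 + 2*√2) = 73/18 + (-8 + 2*√2) = -71/18 + 2*√2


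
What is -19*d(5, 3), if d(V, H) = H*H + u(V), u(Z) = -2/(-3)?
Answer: -551/3 ≈ -183.67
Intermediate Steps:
u(Z) = ⅔ (u(Z) = -2*(-⅓) = ⅔)
d(V, H) = ⅔ + H² (d(V, H) = H*H + ⅔ = H² + ⅔ = ⅔ + H²)
-19*d(5, 3) = -19*(⅔ + 3²) = -19*(⅔ + 9) = -19*29/3 = -551/3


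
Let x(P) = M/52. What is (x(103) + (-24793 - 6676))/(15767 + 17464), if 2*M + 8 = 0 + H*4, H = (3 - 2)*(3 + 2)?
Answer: -74381/78546 ≈ -0.94697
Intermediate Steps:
H = 5 (H = 1*5 = 5)
M = 6 (M = -4 + (0 + 5*4)/2 = -4 + (0 + 20)/2 = -4 + (½)*20 = -4 + 10 = 6)
x(P) = 3/26 (x(P) = 6/52 = 6*(1/52) = 3/26)
(x(103) + (-24793 - 6676))/(15767 + 17464) = (3/26 + (-24793 - 6676))/(15767 + 17464) = (3/26 - 31469)/33231 = -818191/26*1/33231 = -74381/78546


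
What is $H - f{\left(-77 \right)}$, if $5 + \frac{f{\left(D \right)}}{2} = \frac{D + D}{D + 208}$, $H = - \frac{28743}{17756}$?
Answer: $\frac{24963875}{2326036} \approx 10.732$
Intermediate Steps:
$H = - \frac{28743}{17756}$ ($H = \left(-28743\right) \frac{1}{17756} = - \frac{28743}{17756} \approx -1.6188$)
$f{\left(D \right)} = -10 + \frac{4 D}{208 + D}$ ($f{\left(D \right)} = -10 + 2 \frac{D + D}{D + 208} = -10 + 2 \frac{2 D}{208 + D} = -10 + \frac{4 D}{208 + D}$)
$H - f{\left(-77 \right)} = - \frac{28743}{17756} - \frac{2 \left(-1040 - -231\right)}{208 - 77} = - \frac{28743}{17756} - \frac{2 \left(-1040 + 231\right)}{131} = - \frac{28743}{17756} - 2 \cdot \frac{1}{131} \left(-809\right) = - \frac{28743}{17756} - - \frac{1618}{131} = - \frac{28743}{17756} + \frac{1618}{131} = \frac{24963875}{2326036}$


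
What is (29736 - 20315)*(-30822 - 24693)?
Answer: -523006815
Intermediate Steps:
(29736 - 20315)*(-30822 - 24693) = 9421*(-55515) = -523006815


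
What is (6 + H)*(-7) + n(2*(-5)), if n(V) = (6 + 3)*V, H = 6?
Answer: -174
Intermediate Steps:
n(V) = 9*V
(6 + H)*(-7) + n(2*(-5)) = (6 + 6)*(-7) + 9*(2*(-5)) = 12*(-7) + 9*(-10) = -84 - 90 = -174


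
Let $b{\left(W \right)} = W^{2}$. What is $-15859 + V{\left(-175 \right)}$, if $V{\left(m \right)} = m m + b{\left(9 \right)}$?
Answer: $14847$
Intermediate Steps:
$V{\left(m \right)} = 81 + m^{2}$ ($V{\left(m \right)} = m m + 9^{2} = m^{2} + 81 = 81 + m^{2}$)
$-15859 + V{\left(-175 \right)} = -15859 + \left(81 + \left(-175\right)^{2}\right) = -15859 + \left(81 + 30625\right) = -15859 + 30706 = 14847$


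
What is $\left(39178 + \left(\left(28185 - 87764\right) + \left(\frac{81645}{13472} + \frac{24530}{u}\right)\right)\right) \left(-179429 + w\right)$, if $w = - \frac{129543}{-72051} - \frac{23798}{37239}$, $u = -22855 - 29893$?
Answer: $\frac{290728101162466742593691263}{79444686000348816} \approx 3.6595 \cdot 10^{9}$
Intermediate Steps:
$u = -52748$ ($u = -22855 - 29893 = -52748$)
$w = \frac{1036460693}{894369063}$ ($w = \left(-129543\right) \left(- \frac{1}{72051}\right) - \frac{23798}{37239} = \frac{43181}{24017} - \frac{23798}{37239} = \frac{1036460693}{894369063} \approx 1.1589$)
$\left(39178 + \left(\left(28185 - 87764\right) + \left(\frac{81645}{13472} + \frac{24530}{u}\right)\right)\right) \left(-179429 + w\right) = \left(39178 + \left(\left(28185 - 87764\right) + \left(\frac{81645}{13472} + \frac{24530}{-52748}\right)\right)\right) \left(-179429 + \frac{1036460693}{894369063}\right) = \left(39178 + \left(-59579 + \left(81645 \cdot \frac{1}{13472} + 24530 \left(- \frac{1}{52748}\right)\right)\right)\right) \left(- \frac{160474710144334}{894369063}\right) = \left(39178 + \left(-59579 + \left(\frac{81645}{13472} - \frac{12265}{26374}\right)\right)\right) \left(- \frac{160474710144334}{894369063}\right) = \left(39178 + \left(-59579 + \frac{994035575}{177655264}\right)\right) \left(- \frac{160474710144334}{894369063}\right) = \left(39178 - \frac{10583528938281}{177655264}\right) \left(- \frac{160474710144334}{894369063}\right) = \left(- \frac{3623351005289}{177655264}\right) \left(- \frac{160474710144334}{894369063}\right) = \frac{290728101162466742593691263}{79444686000348816}$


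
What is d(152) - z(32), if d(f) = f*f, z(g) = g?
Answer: 23072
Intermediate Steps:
d(f) = f²
d(152) - z(32) = 152² - 1*32 = 23104 - 32 = 23072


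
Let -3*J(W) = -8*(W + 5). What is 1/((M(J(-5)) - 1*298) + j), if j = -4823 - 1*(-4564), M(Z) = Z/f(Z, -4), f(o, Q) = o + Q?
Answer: -1/557 ≈ -0.0017953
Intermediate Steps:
f(o, Q) = Q + o
J(W) = 40/3 + 8*W/3 (J(W) = -(-8)*(W + 5)/3 = -(-8)*(5 + W)/3 = -(-40 - 8*W)/3 = 40/3 + 8*W/3)
M(Z) = Z/(-4 + Z)
j = -259 (j = -4823 + 4564 = -259)
1/((M(J(-5)) - 1*298) + j) = 1/(((40/3 + (8/3)*(-5))/(-4 + (40/3 + (8/3)*(-5))) - 1*298) - 259) = 1/(((40/3 - 40/3)/(-4 + (40/3 - 40/3)) - 298) - 259) = 1/((0/(-4 + 0) - 298) - 259) = 1/((0/(-4) - 298) - 259) = 1/((0*(-1/4) - 298) - 259) = 1/((0 - 298) - 259) = 1/(-298 - 259) = 1/(-557) = -1/557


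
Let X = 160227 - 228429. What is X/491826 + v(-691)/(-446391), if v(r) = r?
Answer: -5017484536/36591116661 ≈ -0.13712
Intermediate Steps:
X = -68202
X/491826 + v(-691)/(-446391) = -68202/491826 - 691/(-446391) = -68202*1/491826 - 691*(-1/446391) = -11367/81971 + 691/446391 = -5017484536/36591116661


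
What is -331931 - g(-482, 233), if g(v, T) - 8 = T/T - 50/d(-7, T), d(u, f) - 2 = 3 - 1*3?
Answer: -331915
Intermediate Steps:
d(u, f) = 2 (d(u, f) = 2 + (3 - 1*3) = 2 + (3 - 3) = 2 + 0 = 2)
g(v, T) = -16 (g(v, T) = 8 + (T/T - 50/2) = 8 + (1 - 50*½) = 8 + (1 - 25) = 8 - 24 = -16)
-331931 - g(-482, 233) = -331931 - 1*(-16) = -331931 + 16 = -331915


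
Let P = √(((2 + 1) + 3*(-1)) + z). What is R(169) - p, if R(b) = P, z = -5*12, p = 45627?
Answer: -45627 + 2*I*√15 ≈ -45627.0 + 7.746*I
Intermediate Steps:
z = -60
P = 2*I*√15 (P = √(((2 + 1) + 3*(-1)) - 60) = √((3 - 3) - 60) = √(0 - 60) = √(-60) = 2*I*√15 ≈ 7.746*I)
R(b) = 2*I*√15
R(169) - p = 2*I*√15 - 1*45627 = 2*I*√15 - 45627 = -45627 + 2*I*√15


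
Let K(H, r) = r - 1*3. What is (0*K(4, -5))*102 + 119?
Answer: 119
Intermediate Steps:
K(H, r) = -3 + r (K(H, r) = r - 3 = -3 + r)
(0*K(4, -5))*102 + 119 = (0*(-3 - 5))*102 + 119 = (0*(-8))*102 + 119 = 0*102 + 119 = 0 + 119 = 119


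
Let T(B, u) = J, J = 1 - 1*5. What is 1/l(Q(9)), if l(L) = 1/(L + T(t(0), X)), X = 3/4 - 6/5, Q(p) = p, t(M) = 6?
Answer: 5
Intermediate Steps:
X = -9/20 (X = 3*(¼) - 6*⅕ = ¾ - 6/5 = -9/20 ≈ -0.45000)
J = -4 (J = 1 - 5 = -4)
T(B, u) = -4
l(L) = 1/(-4 + L) (l(L) = 1/(L - 4) = 1/(-4 + L))
1/l(Q(9)) = 1/(1/(-4 + 9)) = 1/(1/5) = 1/(⅕) = 5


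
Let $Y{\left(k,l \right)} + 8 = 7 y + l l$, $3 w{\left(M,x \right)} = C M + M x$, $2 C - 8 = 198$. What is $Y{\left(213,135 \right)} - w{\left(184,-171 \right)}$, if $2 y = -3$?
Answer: $\frac{134263}{6} \approx 22377.0$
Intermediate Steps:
$y = - \frac{3}{2}$ ($y = \frac{1}{2} \left(-3\right) = - \frac{3}{2} \approx -1.5$)
$C = 103$ ($C = 4 + \frac{1}{2} \cdot 198 = 4 + 99 = 103$)
$w{\left(M,x \right)} = \frac{103 M}{3} + \frac{M x}{3}$ ($w{\left(M,x \right)} = \frac{103 M + M x}{3} = \frac{103 M}{3} + \frac{M x}{3}$)
$Y{\left(k,l \right)} = - \frac{37}{2} + l^{2}$ ($Y{\left(k,l \right)} = -8 + \left(7 \left(- \frac{3}{2}\right) + l l\right) = -8 + \left(- \frac{21}{2} + l^{2}\right) = - \frac{37}{2} + l^{2}$)
$Y{\left(213,135 \right)} - w{\left(184,-171 \right)} = \left(- \frac{37}{2} + 135^{2}\right) - \frac{1}{3} \cdot 184 \left(103 - 171\right) = \left(- \frac{37}{2} + 18225\right) - \frac{1}{3} \cdot 184 \left(-68\right) = \frac{36413}{2} - - \frac{12512}{3} = \frac{36413}{2} + \frac{12512}{3} = \frac{134263}{6}$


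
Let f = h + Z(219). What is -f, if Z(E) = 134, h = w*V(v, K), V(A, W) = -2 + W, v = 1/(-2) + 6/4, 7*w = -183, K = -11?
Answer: -3317/7 ≈ -473.86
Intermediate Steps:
w = -183/7 (w = (1/7)*(-183) = -183/7 ≈ -26.143)
v = 1 (v = 1*(-1/2) + 6*(1/4) = -1/2 + 3/2 = 1)
h = 2379/7 (h = -183*(-2 - 11)/7 = -183/7*(-13) = 2379/7 ≈ 339.86)
f = 3317/7 (f = 2379/7 + 134 = 3317/7 ≈ 473.86)
-f = -1*3317/7 = -3317/7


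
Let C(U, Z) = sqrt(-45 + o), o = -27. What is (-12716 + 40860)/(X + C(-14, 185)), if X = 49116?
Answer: 57596696/100515897 - 7036*I*sqrt(2)/100515897 ≈ 0.57301 - 9.8993e-5*I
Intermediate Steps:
C(U, Z) = 6*I*sqrt(2) (C(U, Z) = sqrt(-45 - 27) = sqrt(-72) = 6*I*sqrt(2))
(-12716 + 40860)/(X + C(-14, 185)) = (-12716 + 40860)/(49116 + 6*I*sqrt(2)) = 28144/(49116 + 6*I*sqrt(2))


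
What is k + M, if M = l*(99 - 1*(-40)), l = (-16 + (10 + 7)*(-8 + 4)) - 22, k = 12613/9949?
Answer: -146575953/9949 ≈ -14733.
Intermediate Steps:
k = 12613/9949 (k = 12613*(1/9949) = 12613/9949 ≈ 1.2678)
l = -106 (l = (-16 + 17*(-4)) - 22 = (-16 - 68) - 22 = -84 - 22 = -106)
M = -14734 (M = -106*(99 - 1*(-40)) = -106*(99 + 40) = -106*139 = -14734)
k + M = 12613/9949 - 14734 = -146575953/9949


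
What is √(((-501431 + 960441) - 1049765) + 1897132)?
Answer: 3*√145153 ≈ 1143.0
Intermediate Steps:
√(((-501431 + 960441) - 1049765) + 1897132) = √((459010 - 1049765) + 1897132) = √(-590755 + 1897132) = √1306377 = 3*√145153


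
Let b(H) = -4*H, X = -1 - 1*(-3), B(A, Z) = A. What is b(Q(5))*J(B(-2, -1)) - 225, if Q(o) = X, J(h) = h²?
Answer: -257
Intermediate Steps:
X = 2 (X = -1 + 3 = 2)
Q(o) = 2
b(Q(5))*J(B(-2, -1)) - 225 = -4*2*(-2)² - 225 = -8*4 - 225 = -32 - 225 = -257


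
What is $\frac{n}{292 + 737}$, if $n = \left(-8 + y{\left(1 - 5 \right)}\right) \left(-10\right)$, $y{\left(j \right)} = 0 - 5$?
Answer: $\frac{130}{1029} \approx 0.12634$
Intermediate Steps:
$y{\left(j \right)} = -5$ ($y{\left(j \right)} = 0 - 5 = -5$)
$n = 130$ ($n = \left(-8 - 5\right) \left(-10\right) = \left(-13\right) \left(-10\right) = 130$)
$\frac{n}{292 + 737} = \frac{1}{292 + 737} \cdot 130 = \frac{1}{1029} \cdot 130 = \frac{130}{1029}$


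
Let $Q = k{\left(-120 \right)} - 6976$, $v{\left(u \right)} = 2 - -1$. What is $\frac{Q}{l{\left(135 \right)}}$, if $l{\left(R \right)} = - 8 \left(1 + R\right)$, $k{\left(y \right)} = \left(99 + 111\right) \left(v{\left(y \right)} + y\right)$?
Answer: $\frac{15773}{544} \approx 28.994$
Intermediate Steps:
$v{\left(u \right)} = 3$ ($v{\left(u \right)} = 2 + 1 = 3$)
$k{\left(y \right)} = 630 + 210 y$ ($k{\left(y \right)} = \left(99 + 111\right) \left(3 + y\right) = 210 \left(3 + y\right) = 630 + 210 y$)
$l{\left(R \right)} = -8 - 8 R$
$Q = -31546$ ($Q = \left(630 + 210 \left(-120\right)\right) - 6976 = \left(630 - 25200\right) - 6976 = -24570 - 6976 = -31546$)
$\frac{Q}{l{\left(135 \right)}} = - \frac{31546}{-8 - 1080} = - \frac{31546}{-1088} = \left(-31546\right) \left(- \frac{1}{1088}\right) = \frac{15773}{544}$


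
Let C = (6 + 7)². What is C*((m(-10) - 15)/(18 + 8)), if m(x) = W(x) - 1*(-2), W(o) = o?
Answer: -299/2 ≈ -149.50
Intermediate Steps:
C = 169 (C = 13² = 169)
m(x) = 2 + x (m(x) = x - 1*(-2) = x + 2 = 2 + x)
C*((m(-10) - 15)/(18 + 8)) = 169*(((2 - 10) - 15)/(18 + 8)) = 169*((-8 - 15)/26) = 169*(-23*1/26) = 169*(-23/26) = -299/2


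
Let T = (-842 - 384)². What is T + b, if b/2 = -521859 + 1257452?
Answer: 2974262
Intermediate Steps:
T = 1503076 (T = (-1226)² = 1503076)
b = 1471186 (b = 2*(-521859 + 1257452) = 2*735593 = 1471186)
T + b = 1503076 + 1471186 = 2974262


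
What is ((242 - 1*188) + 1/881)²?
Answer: 2263380625/776161 ≈ 2916.1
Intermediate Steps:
((242 - 1*188) + 1/881)² = ((242 - 188) + 1/881)² = (54 + 1/881)² = (47575/881)² = 2263380625/776161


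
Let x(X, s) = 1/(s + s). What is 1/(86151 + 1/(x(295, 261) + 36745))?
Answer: 19180891/1652452941063 ≈ 1.1608e-5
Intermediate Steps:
x(X, s) = 1/(2*s)
1/(86151 + 1/(x(295, 261) + 36745)) = 1/(86151 + 1/((1/2)/261 + 36745)) = 1/(86151 + 1/((1/2)*(1/261) + 36745)) = 1/(86151 + 1/(1/522 + 36745)) = 1/(86151 + 1/(19180891/522)) = 1/(86151 + 522/19180891) = 1/(1652452941063/19180891) = 19180891/1652452941063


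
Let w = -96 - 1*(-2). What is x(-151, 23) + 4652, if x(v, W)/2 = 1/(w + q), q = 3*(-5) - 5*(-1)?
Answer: 241903/52 ≈ 4652.0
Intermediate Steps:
q = -10 (q = -15 + 5 = -10)
w = -94 (w = -96 + 2 = -94)
x(v, W) = -1/52 (x(v, W) = 2/(-94 - 10) = 2/(-104) = 2*(-1/104) = -1/52)
x(-151, 23) + 4652 = -1/52 + 4652 = 241903/52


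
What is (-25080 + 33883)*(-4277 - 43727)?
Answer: -422579212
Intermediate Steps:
(-25080 + 33883)*(-4277 - 43727) = 8803*(-48004) = -422579212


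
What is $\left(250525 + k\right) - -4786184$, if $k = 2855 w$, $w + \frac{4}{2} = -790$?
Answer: $2775549$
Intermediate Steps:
$w = -792$ ($w = -2 - 790 = -792$)
$k = -2261160$ ($k = 2855 \left(-792\right) = -2261160$)
$\left(250525 + k\right) - -4786184 = \left(250525 - 2261160\right) - -4786184 = -2010635 + 4786184 = 2775549$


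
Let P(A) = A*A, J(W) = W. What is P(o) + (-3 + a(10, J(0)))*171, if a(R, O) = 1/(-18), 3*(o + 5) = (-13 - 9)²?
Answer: 430517/18 ≈ 23918.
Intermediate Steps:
o = 469/3 (o = -5 + (-13 - 9)²/3 = -5 + (⅓)*(-22)² = -5 + (⅓)*484 = -5 + 484/3 = 469/3 ≈ 156.33)
a(R, O) = -1/18
P(A) = A²
P(o) + (-3 + a(10, J(0)))*171 = (469/3)² + (-3 - 1/18)*171 = 219961/9 - 55/18*171 = 219961/9 - 1045/2 = 430517/18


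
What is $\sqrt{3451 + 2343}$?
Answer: $\sqrt{5794} \approx 76.118$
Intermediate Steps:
$\sqrt{3451 + 2343} = \sqrt{5794}$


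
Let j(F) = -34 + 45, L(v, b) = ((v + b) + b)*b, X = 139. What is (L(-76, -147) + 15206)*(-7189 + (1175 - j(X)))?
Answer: -419315900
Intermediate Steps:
L(v, b) = b*(v + 2*b) (L(v, b) = ((b + v) + b)*b = (v + 2*b)*b = b*(v + 2*b))
j(F) = 11
(L(-76, -147) + 15206)*(-7189 + (1175 - j(X))) = (-147*(-76 + 2*(-147)) + 15206)*(-7189 + (1175 - 1*11)) = (-147*(-76 - 294) + 15206)*(-7189 + (1175 - 11)) = (-147*(-370) + 15206)*(-7189 + 1164) = (54390 + 15206)*(-6025) = 69596*(-6025) = -419315900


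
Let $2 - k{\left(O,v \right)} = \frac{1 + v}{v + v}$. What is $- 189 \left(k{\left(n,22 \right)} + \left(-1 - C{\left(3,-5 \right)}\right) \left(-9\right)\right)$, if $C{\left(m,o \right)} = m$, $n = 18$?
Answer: $- \frac{311661}{44} \approx -7083.2$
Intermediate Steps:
$k{\left(O,v \right)} = 2 - \frac{1 + v}{2 v}$ ($k{\left(O,v \right)} = 2 - \frac{1 + v}{v + v} = 2 - \frac{1 + v}{2 v}$)
$- 189 \left(k{\left(n,22 \right)} + \left(-1 - C{\left(3,-5 \right)}\right) \left(-9\right)\right) = - 189 \left(\frac{-1 + 3 \cdot 22}{2 \cdot 22} + \left(-1 - 3\right) \left(-9\right)\right) = - 189 \left(\frac{1}{2} \cdot \frac{1}{22} \left(-1 + 66\right) + \left(-1 - 3\right) \left(-9\right)\right) = - 189 \left(\frac{1}{2} \cdot \frac{1}{22} \cdot 65 - -36\right) = - 189 \left(\frac{65}{44} + 36\right) = \left(-189\right) \frac{1649}{44} = - \frac{311661}{44}$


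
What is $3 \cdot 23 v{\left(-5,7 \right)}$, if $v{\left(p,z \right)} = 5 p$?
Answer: $-1725$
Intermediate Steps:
$3 \cdot 23 v{\left(-5,7 \right)} = 3 \cdot 23 \cdot 5 \left(-5\right) = 69 \left(-25\right) = -1725$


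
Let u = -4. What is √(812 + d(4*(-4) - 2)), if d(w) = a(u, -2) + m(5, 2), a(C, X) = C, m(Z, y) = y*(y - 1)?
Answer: 9*√10 ≈ 28.461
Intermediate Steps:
m(Z, y) = y*(-1 + y)
d(w) = -2 (d(w) = -4 + 2*(-1 + 2) = -4 + 2*1 = -4 + 2 = -2)
√(812 + d(4*(-4) - 2)) = √(812 - 2) = √810 = 9*√10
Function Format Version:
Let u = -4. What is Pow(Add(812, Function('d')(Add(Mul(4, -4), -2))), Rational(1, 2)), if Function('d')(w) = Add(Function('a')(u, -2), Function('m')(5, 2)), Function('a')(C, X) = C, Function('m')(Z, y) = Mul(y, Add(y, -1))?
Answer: Mul(9, Pow(10, Rational(1, 2))) ≈ 28.461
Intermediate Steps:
Function('m')(Z, y) = Mul(y, Add(-1, y))
Function('d')(w) = -2 (Function('d')(w) = Add(-4, Mul(2, Add(-1, 2))) = Add(-4, Mul(2, 1)) = Add(-4, 2) = -2)
Pow(Add(812, Function('d')(Add(Mul(4, -4), -2))), Rational(1, 2)) = Pow(Add(812, -2), Rational(1, 2)) = Pow(810, Rational(1, 2)) = Mul(9, Pow(10, Rational(1, 2)))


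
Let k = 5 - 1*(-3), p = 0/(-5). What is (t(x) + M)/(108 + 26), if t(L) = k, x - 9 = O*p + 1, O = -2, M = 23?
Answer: 31/134 ≈ 0.23134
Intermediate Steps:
p = 0 (p = 0*(-⅕) = 0)
x = 10 (x = 9 + (-2*0 + 1) = 9 + (0 + 1) = 9 + 1 = 10)
k = 8 (k = 5 + 3 = 8)
t(L) = 8
(t(x) + M)/(108 + 26) = (8 + 23)/(108 + 26) = 31/134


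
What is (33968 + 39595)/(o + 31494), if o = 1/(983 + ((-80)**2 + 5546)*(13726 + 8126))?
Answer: 19203251495925/8221350442651 ≈ 2.3358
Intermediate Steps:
o = 1/261044975 (o = 1/(983 + (6400 + 5546)*21852) = 1/(983 + 11946*21852) = 1/(983 + 261043992) = 1/261044975 ≈ 3.8308e-9)
(33968 + 39595)/(o + 31494) = (33968 + 39595)/(1/261044975 + 31494) = 73563/(8221350442651/261044975) = 73563*(261044975/8221350442651) = 19203251495925/8221350442651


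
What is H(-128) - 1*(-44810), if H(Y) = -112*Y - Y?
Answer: 59274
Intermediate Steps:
H(Y) = -113*Y
H(-128) - 1*(-44810) = -113*(-128) - 1*(-44810) = 14464 + 44810 = 59274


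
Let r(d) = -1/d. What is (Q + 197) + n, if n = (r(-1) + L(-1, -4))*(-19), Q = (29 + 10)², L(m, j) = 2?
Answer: 1661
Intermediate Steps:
Q = 1521 (Q = 39² = 1521)
n = -57 (n = (-1/(-1) + 2)*(-19) = (-1*(-1) + 2)*(-19) = (1 + 2)*(-19) = 3*(-19) = -57)
(Q + 197) + n = (1521 + 197) - 57 = 1718 - 57 = 1661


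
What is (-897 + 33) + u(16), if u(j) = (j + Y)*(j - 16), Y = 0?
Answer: -864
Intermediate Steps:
u(j) = j*(-16 + j) (u(j) = (j + 0)*(j - 16) = j*(-16 + j))
(-897 + 33) + u(16) = (-897 + 33) + 16*(-16 + 16) = -864 + 16*0 = -864 + 0 = -864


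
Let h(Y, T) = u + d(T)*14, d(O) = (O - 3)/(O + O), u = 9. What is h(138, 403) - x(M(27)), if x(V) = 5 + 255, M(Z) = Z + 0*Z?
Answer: -98353/403 ≈ -244.05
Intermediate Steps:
d(O) = (-3 + O)/(2*O) (d(O) = (-3 + O)/((2*O)) = (-3 + O)*(1/(2*O)) = (-3 + O)/(2*O))
h(Y, T) = 9 + 7*(-3 + T)/T (h(Y, T) = 9 + ((-3 + T)/(2*T))*14 = 9 + 7*(-3 + T)/T)
M(Z) = Z (M(Z) = Z + 0 = Z)
x(V) = 260
h(138, 403) - x(M(27)) = (16 - 21/403) - 1*260 = (16 - 21*1/403) - 260 = (16 - 21/403) - 260 = 6427/403 - 260 = -98353/403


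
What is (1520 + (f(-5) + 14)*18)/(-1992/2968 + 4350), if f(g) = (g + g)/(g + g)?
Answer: 664090/1613601 ≈ 0.41156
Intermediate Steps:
f(g) = 1 (f(g) = (2*g)/((2*g)) = (2*g)*(1/(2*g)) = 1)
(1520 + (f(-5) + 14)*18)/(-1992/2968 + 4350) = (1520 + (1 + 14)*18)/(-1992/2968 + 4350) = (1520 + 15*18)/(-1992*1/2968 + 4350) = (1520 + 270)/(-249/371 + 4350) = 1790/(1613601/371) = 1790*(371/1613601) = 664090/1613601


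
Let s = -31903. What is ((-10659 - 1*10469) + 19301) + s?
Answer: -33730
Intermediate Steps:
((-10659 - 1*10469) + 19301) + s = ((-10659 - 1*10469) + 19301) - 31903 = ((-10659 - 10469) + 19301) - 31903 = (-21128 + 19301) - 31903 = -1827 - 31903 = -33730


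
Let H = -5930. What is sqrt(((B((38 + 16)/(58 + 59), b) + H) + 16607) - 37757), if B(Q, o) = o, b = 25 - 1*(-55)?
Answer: 30*I*sqrt(30) ≈ 164.32*I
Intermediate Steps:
b = 80 (b = 25 + 55 = 80)
sqrt(((B((38 + 16)/(58 + 59), b) + H) + 16607) - 37757) = sqrt(((80 - 5930) + 16607) - 37757) = sqrt((-5850 + 16607) - 37757) = sqrt(10757 - 37757) = sqrt(-27000) = 30*I*sqrt(30)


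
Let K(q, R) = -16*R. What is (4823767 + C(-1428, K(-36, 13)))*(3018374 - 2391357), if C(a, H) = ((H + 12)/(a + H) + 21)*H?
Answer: 1235928256480983/409 ≈ 3.0218e+12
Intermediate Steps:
C(a, H) = H*(21 + (12 + H)/(H + a)) (C(a, H) = ((12 + H)/(H + a) + 21)*H = (21 + (12 + H)/(H + a))*H = H*(21 + (12 + H)/(H + a)))
(4823767 + C(-1428, K(-36, 13)))*(3018374 - 2391357) = (4823767 + (-16*13)*(12 + 21*(-1428) + 22*(-16*13))/(-16*13 - 1428))*(3018374 - 2391357) = (4823767 - 208*(12 - 29988 + 22*(-208))/(-208 - 1428))*627017 = (4823767 - 208*(12 - 29988 - 4576)/(-1636))*627017 = (4823767 - 208*(-1/1636)*(-34552))*627017 = (4823767 - 1796704/409)*627017 = (1971123999/409)*627017 = 1235928256480983/409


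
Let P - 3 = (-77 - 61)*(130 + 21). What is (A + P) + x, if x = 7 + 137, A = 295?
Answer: -20396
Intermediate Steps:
x = 144
P = -20835 (P = 3 + (-77 - 61)*(130 + 21) = 3 - 138*151 = 3 - 20838 = -20835)
(A + P) + x = (295 - 20835) + 144 = -20540 + 144 = -20396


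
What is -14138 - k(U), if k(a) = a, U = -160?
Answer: -13978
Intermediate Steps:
-14138 - k(U) = -14138 - 1*(-160) = -14138 + 160 = -13978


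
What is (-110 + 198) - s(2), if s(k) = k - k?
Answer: 88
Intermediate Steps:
s(k) = 0
(-110 + 198) - s(2) = (-110 + 198) - 1*0 = 88 + 0 = 88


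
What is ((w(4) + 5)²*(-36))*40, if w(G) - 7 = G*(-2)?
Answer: -23040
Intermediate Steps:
w(G) = 7 - 2*G (w(G) = 7 + G*(-2) = 7 - 2*G)
((w(4) + 5)²*(-36))*40 = (((7 - 2*4) + 5)²*(-36))*40 = (((7 - 8) + 5)²*(-36))*40 = ((-1 + 5)²*(-36))*40 = (4²*(-36))*40 = (16*(-36))*40 = -576*40 = -23040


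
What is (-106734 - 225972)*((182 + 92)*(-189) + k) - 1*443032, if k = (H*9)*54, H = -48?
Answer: 24990435452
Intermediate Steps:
k = -23328 (k = -48*9*54 = -432*54 = -23328)
(-106734 - 225972)*((182 + 92)*(-189) + k) - 1*443032 = (-106734 - 225972)*((182 + 92)*(-189) - 23328) - 1*443032 = -332706*(274*(-189) - 23328) - 443032 = -332706*(-51786 - 23328) - 443032 = -332706*(-75114) - 443032 = 24990878484 - 443032 = 24990435452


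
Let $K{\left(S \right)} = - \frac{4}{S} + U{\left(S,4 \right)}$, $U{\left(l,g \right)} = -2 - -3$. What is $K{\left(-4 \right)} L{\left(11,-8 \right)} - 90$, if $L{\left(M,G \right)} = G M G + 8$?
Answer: $1334$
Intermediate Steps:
$U{\left(l,g \right)} = 1$ ($U{\left(l,g \right)} = -2 + 3 = 1$)
$L{\left(M,G \right)} = 8 + M G^{2}$ ($L{\left(M,G \right)} = M G^{2} + 8 = 8 + M G^{2}$)
$K{\left(S \right)} = 1 - \frac{4}{S}$ ($K{\left(S \right)} = - \frac{4}{S} + 1 = 1 - \frac{4}{S}$)
$K{\left(-4 \right)} L{\left(11,-8 \right)} - 90 = \frac{-4 - 4}{-4} \left(8 + 11 \left(-8\right)^{2}\right) - 90 = \left(- \frac{1}{4}\right) \left(-8\right) \left(8 + 11 \cdot 64\right) - 90 = 2 \left(8 + 704\right) - 90 = 2 \cdot 712 - 90 = 1424 - 90 = 1334$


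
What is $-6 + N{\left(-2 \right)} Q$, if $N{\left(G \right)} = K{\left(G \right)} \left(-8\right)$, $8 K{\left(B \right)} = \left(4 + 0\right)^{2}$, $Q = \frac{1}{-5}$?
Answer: $- \frac{14}{5} \approx -2.8$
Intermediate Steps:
$Q = - \frac{1}{5} \approx -0.2$
$K{\left(B \right)} = 2$ ($K{\left(B \right)} = \frac{\left(4 + 0\right)^{2}}{8} = \frac{4^{2}}{8} = \frac{1}{8} \cdot 16 = 2$)
$N{\left(G \right)} = -16$ ($N{\left(G \right)} = 2 \left(-8\right) = -16$)
$-6 + N{\left(-2 \right)} Q = -6 - - \frac{16}{5} = -6 + \frac{16}{5} = - \frac{14}{5}$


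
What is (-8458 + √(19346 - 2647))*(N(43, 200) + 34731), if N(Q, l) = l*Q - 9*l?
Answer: -351269198 + 41531*√16699 ≈ -3.4590e+8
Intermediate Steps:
N(Q, l) = -9*l + Q*l (N(Q, l) = Q*l - 9*l = -9*l + Q*l)
(-8458 + √(19346 - 2647))*(N(43, 200) + 34731) = (-8458 + √(19346 - 2647))*(200*(-9 + 43) + 34731) = (-8458 + √16699)*(200*34 + 34731) = (-8458 + √16699)*(6800 + 34731) = (-8458 + √16699)*41531 = -351269198 + 41531*√16699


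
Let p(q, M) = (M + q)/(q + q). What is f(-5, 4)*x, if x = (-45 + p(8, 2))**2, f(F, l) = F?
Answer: -630125/64 ≈ -9845.7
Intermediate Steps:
p(q, M) = (M + q)/(2*q) (p(q, M) = (M + q)/((2*q)) = (M + q)*(1/(2*q)) = (M + q)/(2*q))
x = 126025/64 (x = (-45 + (1/2)*(2 + 8)/8)**2 = (-45 + (1/2)*(1/8)*10)**2 = (-45 + 5/8)**2 = (-355/8)**2 = 126025/64 ≈ 1969.1)
f(-5, 4)*x = -5*126025/64 = -630125/64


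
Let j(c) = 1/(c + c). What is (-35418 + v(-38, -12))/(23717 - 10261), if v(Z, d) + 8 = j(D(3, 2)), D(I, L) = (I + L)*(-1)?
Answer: -354261/134560 ≈ -2.6327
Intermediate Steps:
D(I, L) = -I - L
j(c) = 1/(2*c)
v(Z, d) = -81/10 (v(Z, d) = -8 + 1/(2*(-1*3 - 1*2)) = -8 + 1/(2*(-3 - 2)) = -8 + (1/2)/(-5) = -8 + (1/2)*(-1/5) = -8 - 1/10 = -81/10)
(-35418 + v(-38, -12))/(23717 - 10261) = (-35418 - 81/10)/(23717 - 10261) = -354261/10/13456 = -354261/10*1/13456 = -354261/134560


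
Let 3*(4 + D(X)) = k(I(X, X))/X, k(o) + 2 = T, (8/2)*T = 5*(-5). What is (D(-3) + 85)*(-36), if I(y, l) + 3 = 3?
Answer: -2949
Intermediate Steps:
T = -25/4 (T = (5*(-5))/4 = (¼)*(-25) = -25/4 ≈ -6.2500)
I(y, l) = 0 (I(y, l) = -3 + 3 = 0)
k(o) = -33/4 (k(o) = -2 - 25/4 = -33/4)
D(X) = -4 - 11/(4*X) (D(X) = -4 + (-33/(4*X))/3 = -4 - 11/(4*X))
(D(-3) + 85)*(-36) = ((-4 - 11/4/(-3)) + 85)*(-36) = ((-4 - 11/4*(-⅓)) + 85)*(-36) = ((-4 + 11/12) + 85)*(-36) = (-37/12 + 85)*(-36) = (983/12)*(-36) = -2949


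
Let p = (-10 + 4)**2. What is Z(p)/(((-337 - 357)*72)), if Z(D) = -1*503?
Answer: 503/49968 ≈ 0.010066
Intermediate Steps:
p = 36 (p = (-6)**2 = 36)
Z(D) = -503
Z(p)/(((-337 - 357)*72)) = -503*1/(72*(-337 - 357)) = -503/((-694*72)) = -503/(-49968) = -503*(-1/49968) = 503/49968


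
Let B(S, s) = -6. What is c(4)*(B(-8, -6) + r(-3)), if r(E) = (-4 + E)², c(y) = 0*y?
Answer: 0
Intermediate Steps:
c(y) = 0
c(4)*(B(-8, -6) + r(-3)) = 0*(-6 + (-4 - 3)²) = 0*(-6 + (-7)²) = 0*(-6 + 49) = 0*43 = 0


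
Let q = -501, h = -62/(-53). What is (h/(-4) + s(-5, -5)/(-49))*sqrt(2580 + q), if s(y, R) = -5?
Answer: -2967*sqrt(231)/5194 ≈ -8.6820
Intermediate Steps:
h = 62/53 (h = -62*(-1/53) = 62/53 ≈ 1.1698)
(h/(-4) + s(-5, -5)/(-49))*sqrt(2580 + q) = ((62/53)/(-4) - 5/(-49))*sqrt(2580 - 501) = ((62/53)*(-1/4) - 5*(-1/49))*sqrt(2079) = (-31/106 + 5/49)*(3*sqrt(231)) = -2967*sqrt(231)/5194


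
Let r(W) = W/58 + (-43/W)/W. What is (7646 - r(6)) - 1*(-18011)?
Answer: 26787047/1044 ≈ 25658.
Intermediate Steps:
r(W) = -43/W² + W/58 (r(W) = W*(1/58) - 43/W² = W/58 - 43/W² = -43/W² + W/58)
(7646 - r(6)) - 1*(-18011) = (7646 - (-43/6² + (1/58)*6)) - 1*(-18011) = (7646 - (-43*1/36 + 3/29)) + 18011 = (7646 - (-43/36 + 3/29)) + 18011 = (7646 - 1*(-1139/1044)) + 18011 = (7646 + 1139/1044) + 18011 = 7983563/1044 + 18011 = 26787047/1044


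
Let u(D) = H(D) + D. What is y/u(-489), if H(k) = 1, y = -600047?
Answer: 600047/488 ≈ 1229.6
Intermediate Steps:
u(D) = 1 + D
y/u(-489) = -600047/(1 - 489) = -600047/(-488) = -600047*(-1/488) = 600047/488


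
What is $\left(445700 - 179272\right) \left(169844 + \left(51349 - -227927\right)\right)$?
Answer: $119658143360$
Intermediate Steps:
$\left(445700 - 179272\right) \left(169844 + \left(51349 - -227927\right)\right) = 266428 \left(169844 + \left(51349 + 227927\right)\right) = 266428 \left(169844 + 279276\right) = 266428 \cdot 449120 = 119658143360$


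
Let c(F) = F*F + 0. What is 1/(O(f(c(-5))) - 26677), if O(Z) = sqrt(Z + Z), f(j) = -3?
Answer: -26677/711662335 - I*sqrt(6)/711662335 ≈ -3.7486e-5 - 3.4419e-9*I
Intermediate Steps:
c(F) = F**2 (c(F) = F**2 + 0 = F**2)
O(Z) = sqrt(2)*sqrt(Z) (O(Z) = sqrt(2*Z) = sqrt(2)*sqrt(Z))
1/(O(f(c(-5))) - 26677) = 1/(sqrt(2)*sqrt(-3) - 26677) = 1/(sqrt(2)*(I*sqrt(3)) - 26677) = 1/(I*sqrt(6) - 26677) = 1/(-26677 + I*sqrt(6))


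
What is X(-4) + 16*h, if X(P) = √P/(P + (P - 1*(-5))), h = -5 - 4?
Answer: -144 - 2*I/3 ≈ -144.0 - 0.66667*I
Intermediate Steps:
h = -9
X(P) = √P/(5 + 2*P) (X(P) = √P/(P + (P + 5)) = √P/(P + (5 + P)) = √P/(5 + 2*P))
X(-4) + 16*h = √(-4)/(5 + 2*(-4)) + 16*(-9) = (2*I)/(5 - 8) - 144 = (2*I)/(-3) - 144 = (2*I)*(-⅓) - 144 = -2*I/3 - 144 = -144 - 2*I/3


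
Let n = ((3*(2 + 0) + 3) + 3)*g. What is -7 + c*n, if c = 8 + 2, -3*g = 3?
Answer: -127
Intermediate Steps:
g = -1 (g = -⅓*3 = -1)
c = 10
n = -12 (n = ((3*(2 + 0) + 3) + 3)*(-1) = ((3*2 + 3) + 3)*(-1) = ((6 + 3) + 3)*(-1) = (9 + 3)*(-1) = 12*(-1) = -12)
-7 + c*n = -7 + 10*(-12) = -7 - 120 = -127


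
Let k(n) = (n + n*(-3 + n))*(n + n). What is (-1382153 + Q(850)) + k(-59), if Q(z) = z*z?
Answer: -1084335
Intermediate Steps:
Q(z) = z²
k(n) = 2*n*(n + n*(-3 + n)) (k(n) = (n + n*(-3 + n))*(2*n) = 2*n*(n + n*(-3 + n)))
(-1382153 + Q(850)) + k(-59) = (-1382153 + 850²) + 2*(-59)²*(-2 - 59) = (-1382153 + 722500) + 2*3481*(-61) = -659653 - 424682 = -1084335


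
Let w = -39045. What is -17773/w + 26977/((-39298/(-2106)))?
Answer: 1109491985822/767195205 ≈ 1446.2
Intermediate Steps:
-17773/w + 26977/((-39298/(-2106))) = -17773/(-39045) + 26977/((-39298/(-2106))) = -17773*(-1/39045) + 26977/((-39298*(-1/2106))) = 17773/39045 + 26977/(19649/1053) = 17773/39045 + 26977*(1053/19649) = 17773/39045 + 28406781/19649 = 1109491985822/767195205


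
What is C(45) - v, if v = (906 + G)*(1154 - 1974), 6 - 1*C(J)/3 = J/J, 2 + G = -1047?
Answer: -117245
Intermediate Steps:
G = -1049 (G = -2 - 1047 = -1049)
C(J) = 15 (C(J) = 18 - 3*J/J = 18 - 3*1 = 18 - 3 = 15)
v = 117260 (v = (906 - 1049)*(1154 - 1974) = -143*(-820) = 117260)
C(45) - v = 15 - 1*117260 = 15 - 117260 = -117245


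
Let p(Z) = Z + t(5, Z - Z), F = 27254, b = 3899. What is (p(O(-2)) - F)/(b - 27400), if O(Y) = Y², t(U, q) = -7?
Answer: 27257/23501 ≈ 1.1598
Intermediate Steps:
p(Z) = -7 + Z (p(Z) = Z - 7 = -7 + Z)
(p(O(-2)) - F)/(b - 27400) = ((-7 + (-2)²) - 1*27254)/(3899 - 27400) = ((-7 + 4) - 27254)/(-23501) = (-3 - 27254)*(-1/23501) = -27257*(-1/23501) = 27257/23501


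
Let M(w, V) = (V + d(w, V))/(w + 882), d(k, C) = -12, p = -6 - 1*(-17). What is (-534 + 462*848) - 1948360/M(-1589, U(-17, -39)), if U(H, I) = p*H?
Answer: -1299633362/199 ≈ -6.5308e+6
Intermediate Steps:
p = 11 (p = -6 + 17 = 11)
U(H, I) = 11*H
M(w, V) = (-12 + V)/(882 + w) (M(w, V) = (V - 12)/(w + 882) = (-12 + V)/(882 + w))
(-534 + 462*848) - 1948360/M(-1589, U(-17, -39)) = (-534 + 462*848) - 1948360*(882 - 1589)/(-12 + 11*(-17)) = (-534 + 391776) - 1948360*(-707/(-12 - 187)) = 391242 - 1948360/((-1/707*(-199))) = 391242 - 1948360/199/707 = 391242 - 1948360*707/199 = 391242 - 1377490520/199 = -1299633362/199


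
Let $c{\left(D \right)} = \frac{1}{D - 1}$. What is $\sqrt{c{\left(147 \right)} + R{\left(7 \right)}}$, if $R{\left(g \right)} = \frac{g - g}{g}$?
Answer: $\frac{\sqrt{146}}{146} \approx 0.082761$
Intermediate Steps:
$R{\left(g \right)} = 0$ ($R{\left(g \right)} = \frac{0}{g} = 0$)
$c{\left(D \right)} = \frac{1}{-1 + D}$
$\sqrt{c{\left(147 \right)} + R{\left(7 \right)}} = \sqrt{\frac{1}{-1 + 147} + 0} = \sqrt{\frac{1}{146} + 0} = \sqrt{\frac{1}{146}} = \frac{\sqrt{146}}{146}$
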